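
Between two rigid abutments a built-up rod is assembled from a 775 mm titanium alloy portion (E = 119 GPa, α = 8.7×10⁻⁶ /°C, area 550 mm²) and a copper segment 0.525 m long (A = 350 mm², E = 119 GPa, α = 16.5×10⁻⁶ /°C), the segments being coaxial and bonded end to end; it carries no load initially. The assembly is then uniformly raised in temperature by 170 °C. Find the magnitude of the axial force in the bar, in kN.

P ≈ 107 kN (compressive)

Free thermal expansion of the whole bar: Σ αᵢΔT Lᵢ = 8.7×10⁻⁶×170×775 + 16.5×10⁻⁶×170×525 = 2.619 mm.
The walls prevent any net length change, so an axial force P (same in every segment) develops. Compatibility: P · Σ Lᵢ/(AᵢEᵢ) = δ_free.
Σ Lᵢ/(AᵢEᵢ) = 775/(550×119×10³) + 525/(350×119×10³) = 2.445×10⁻⁵ mm/N.
Hence P = δ_free / Σ(L/AE) = 2.619/2.445×10⁻⁵ = 107.1 kN (compressive).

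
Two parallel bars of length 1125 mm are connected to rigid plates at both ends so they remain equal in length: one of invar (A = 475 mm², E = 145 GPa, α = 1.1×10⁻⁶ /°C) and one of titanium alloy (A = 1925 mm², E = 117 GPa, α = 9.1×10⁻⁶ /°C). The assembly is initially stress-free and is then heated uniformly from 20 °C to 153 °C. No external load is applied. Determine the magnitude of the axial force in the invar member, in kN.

P ≈ 56.1 kN (tensile in the invar)

Equilibrium of a rigid end plate with no external load gives equal and opposite internal forces ±P in the two members. Since α_{titanium alloy} > α_{invar}, heating drives the titanium alloy into compression and the invar into tension.
Compatibility of the two members (thermal + elastic change equal): (α₁ − α₂)ΔT = P·[1/(A₁E₁) + 1/(A₂E₂)].
|α₁ − α₂|·ΔT = 8×10⁻⁶ × 133 = 0.001064.
1/(A₁E₁) + 1/(A₂E₂) = 1/(475×145×10³) + 1/(1925×117×10³) = 1.896×10⁻⁸ N⁻¹.
P = 0.001064 / 1.896×10⁻⁸ = 56120 N = 56.12 kN.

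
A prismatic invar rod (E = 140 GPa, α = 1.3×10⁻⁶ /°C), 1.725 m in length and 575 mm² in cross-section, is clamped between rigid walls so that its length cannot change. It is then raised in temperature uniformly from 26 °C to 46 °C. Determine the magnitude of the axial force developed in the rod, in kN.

Full restraint means ε = 0, so the stress is σ = EαΔT = 140×10³ × 1.3×10⁻⁶ × 20 = 3.64 MPa.
Axial force P = σA = 3.64 × 575 = 2093 N = 2.093 kN, compressive.

P ≈ 2.09 kN (compressive)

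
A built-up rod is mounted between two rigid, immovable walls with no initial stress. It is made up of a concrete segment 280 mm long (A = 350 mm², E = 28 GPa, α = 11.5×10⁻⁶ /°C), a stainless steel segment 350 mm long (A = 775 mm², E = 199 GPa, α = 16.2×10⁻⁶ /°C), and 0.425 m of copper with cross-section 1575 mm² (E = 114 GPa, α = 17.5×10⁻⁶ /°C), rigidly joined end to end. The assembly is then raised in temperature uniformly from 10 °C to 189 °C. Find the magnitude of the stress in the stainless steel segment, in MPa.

If the supports were absent, the total length change would be Σ αᵢΔT Lᵢ = 11.5×10⁻⁶×179×280 + 16.2×10⁻⁶×179×350 + 17.5×10⁻⁶×179×425 = 2.923 mm.
Since the ends are fixed, an axial force P builds up, equal in every segment, with P · Σ Lᵢ/(AᵢEᵢ) = δ_free.
The series flexibility is Σ Lᵢ/(AᵢEᵢ) = 280/(350×28×10³) + 350/(775×199×10³) + 425/(1575×114×10³) = 3.321×10⁻⁵ mm/N.
Hence P = δ_free / Σ(L/AE) = 2.923/3.321×10⁻⁵ = 88.01 kN (compressive).
σ_{stainless steel} = P / A = 88010 / 775 = 113.6 MPa.

σ ≈ 114 MPa (compressive)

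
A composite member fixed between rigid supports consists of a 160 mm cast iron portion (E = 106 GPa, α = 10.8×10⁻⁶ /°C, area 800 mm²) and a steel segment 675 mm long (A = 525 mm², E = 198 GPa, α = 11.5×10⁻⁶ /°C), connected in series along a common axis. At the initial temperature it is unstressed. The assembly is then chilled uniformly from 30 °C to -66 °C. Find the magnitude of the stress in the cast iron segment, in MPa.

σ ≈ 136 MPa (tensile)

With the walls removed the bar would change length by δ_free = Σ αᵢΔT Lᵢ = 10.8×10⁻⁶×96×160 + 11.5×10⁻⁶×96×675 = 0.9111 mm.
The rigid supports impose zero overall length change; the single axial force P common to all segments must satisfy P Σ Lᵢ/(AᵢEᵢ) = δ_free.
Σ Lᵢ/(AᵢEᵢ) = 160/(800×106×10³) + 675/(525×198×10³) = 8.38×10⁻⁶ mm/N.
So P = 0.9111 / 8.38×10⁻⁶ = 108.7 kN, tensile.
σ_{cast iron} = P / A = 108700 / 800 = 135.9 MPa.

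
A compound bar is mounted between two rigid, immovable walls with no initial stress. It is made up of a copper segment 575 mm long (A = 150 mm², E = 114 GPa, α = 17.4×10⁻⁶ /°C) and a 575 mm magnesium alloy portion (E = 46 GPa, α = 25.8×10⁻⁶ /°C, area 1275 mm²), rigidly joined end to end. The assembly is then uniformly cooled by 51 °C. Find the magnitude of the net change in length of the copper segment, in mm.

With the walls removed the bar would change length by δ_free = Σ αᵢΔT Lᵢ = 17.4×10⁻⁶×51×575 + 25.8×10⁻⁶×51×575 = 1.267 mm.
Since the ends are fixed, an axial force P builds up, equal in every segment, with P · Σ Lᵢ/(AᵢEᵢ) = δ_free.
Σ Lᵢ/(AᵢEᵢ) = 575/(150×114×10³) + 575/(1275×46×10³) = 4.343×10⁻⁵ mm/N.
Hence P = δ_free / Σ(L/AE) = 1.267/4.343×10⁻⁵ = 29.17 kN (tensile).
For the copper segment, free thermal change = 17.4×10⁻⁶×51×575 = 0.5103 mm and elastic change from P = 29170×575/(150×114×10³) = 0.9809 mm; these oppose, so the net change is 0.471 mm (segment lengthens).

|ΔL| ≈ 0.471 mm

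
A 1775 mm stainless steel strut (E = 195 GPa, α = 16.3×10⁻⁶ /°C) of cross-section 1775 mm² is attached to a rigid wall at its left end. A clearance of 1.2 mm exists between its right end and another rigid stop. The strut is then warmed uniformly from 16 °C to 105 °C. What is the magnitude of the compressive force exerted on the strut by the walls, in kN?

P ≈ 268 kN

Free thermal elongation = αΔT L = 16.3×10⁻⁶ × 89 × 1775 = 2.575 mm.
After closing the 1.2 mm clearance, 2.575 − 1.2 = 1.375 mm of expansion remains to be suppressed by the wall.
That suppressed elongation corresponds to σ = E·Δ/L = 195×10³ × 1.375/1775 = 151.1 MPa.
P = σA = 151.1 × 1775 = 268.1 kN.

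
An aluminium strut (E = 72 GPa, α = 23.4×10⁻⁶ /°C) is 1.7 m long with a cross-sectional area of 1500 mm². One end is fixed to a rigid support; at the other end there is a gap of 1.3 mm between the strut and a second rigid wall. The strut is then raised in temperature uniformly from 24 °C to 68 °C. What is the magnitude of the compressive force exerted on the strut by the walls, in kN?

Unrestrained expansion: δ_free = αΔT L = 23.4×10⁻⁶ × 44 × 1700 = 1.75 mm.
The gap closes (δ_free > 1.3 mm) and the wall then resists a further 1.75 − 1.3 = 0.4503 mm of expansion.
That suppressed elongation corresponds to σ = E·Δ/L = 72×10³ × 0.4503/1700 = 19.07 MPa.
P = σA = 19.07 × 1500 = 28.61 kN.

P ≈ 28.6 kN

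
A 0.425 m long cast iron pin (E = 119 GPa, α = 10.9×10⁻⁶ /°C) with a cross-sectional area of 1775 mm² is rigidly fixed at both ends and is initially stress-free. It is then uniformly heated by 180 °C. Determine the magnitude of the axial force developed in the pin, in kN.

With zero net strain, σ = E·αΔT = 119 GPa × 10.9×10⁻⁶ × 180 = 233.5 MPa.
P = AEαΔT = 1775 × 119×10³ × 10.9×10⁻⁶ × 180 = 414.4 kN (compressive).

P ≈ 414 kN (compressive)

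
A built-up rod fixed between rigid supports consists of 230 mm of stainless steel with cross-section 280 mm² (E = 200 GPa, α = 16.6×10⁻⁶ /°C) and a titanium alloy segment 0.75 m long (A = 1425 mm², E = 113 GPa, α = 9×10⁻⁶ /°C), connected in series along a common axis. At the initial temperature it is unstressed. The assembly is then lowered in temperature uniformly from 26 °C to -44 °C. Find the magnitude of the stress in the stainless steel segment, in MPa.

σ ≈ 301 MPa (tensile)

Free thermal contraction of the whole bar: Σ αᵢΔT Lᵢ = 16.6×10⁻⁶×70×230 + 9×10⁻⁶×70×750 = 0.7398 mm.
Since the ends are fixed, an axial force P builds up, equal in every segment, with P · Σ Lᵢ/(AᵢEᵢ) = δ_free.
Σ Lᵢ/(AᵢEᵢ) = 230/(280×200×10³) + 750/(1425×113×10³) = 8.765×10⁻⁶ mm/N.
So P = 0.7398 / 8.765×10⁻⁶ = 84.4 kN, tensile.
σ_{stainless steel} = P / A = 84400 / 280 = 301.4 MPa.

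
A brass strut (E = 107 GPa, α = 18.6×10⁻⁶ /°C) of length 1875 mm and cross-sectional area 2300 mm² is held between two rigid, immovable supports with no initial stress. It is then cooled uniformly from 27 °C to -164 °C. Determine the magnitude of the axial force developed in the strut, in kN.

P ≈ 874 kN (tensile)

With zero net strain, σ = E·αΔT = 107 GPa × 18.6×10⁻⁶ × 191 = 380.1 MPa.
Then P = σA = 380.1 × 2300 mm² = 874.3 kN, tensile.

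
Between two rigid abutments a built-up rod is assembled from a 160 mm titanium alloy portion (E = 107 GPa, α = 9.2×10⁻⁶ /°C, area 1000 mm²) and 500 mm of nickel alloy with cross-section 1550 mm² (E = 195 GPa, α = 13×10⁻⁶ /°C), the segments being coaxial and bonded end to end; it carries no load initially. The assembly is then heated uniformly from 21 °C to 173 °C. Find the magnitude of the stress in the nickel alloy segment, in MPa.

If the supports were absent, the total length change would be Σ αᵢΔT Lᵢ = 9.2×10⁻⁶×152×160 + 13×10⁻⁶×152×500 = 1.212 mm.
The rigid supports impose zero overall length change; the single axial force P common to all segments must satisfy P Σ Lᵢ/(AᵢEᵢ) = δ_free.
The series flexibility is Σ Lᵢ/(AᵢEᵢ) = 160/(1000×107×10³) + 500/(1550×195×10³) = 3.15×10⁻⁶ mm/N.
Hence P = δ_free / Σ(L/AE) = 1.212/3.15×10⁻⁶ = 384.7 kN (compressive).
σ_{nickel alloy} = P / A = 384700 / 1550 = 248.2 MPa.

σ ≈ 248 MPa (compressive)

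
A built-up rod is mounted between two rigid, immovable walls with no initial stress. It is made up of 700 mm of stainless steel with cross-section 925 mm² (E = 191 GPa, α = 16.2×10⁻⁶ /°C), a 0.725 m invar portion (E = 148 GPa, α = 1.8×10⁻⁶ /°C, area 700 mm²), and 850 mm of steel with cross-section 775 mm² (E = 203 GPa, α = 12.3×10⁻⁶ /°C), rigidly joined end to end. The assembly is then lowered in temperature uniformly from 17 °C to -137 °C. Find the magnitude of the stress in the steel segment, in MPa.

σ ≈ 281 MPa (tensile)

If the supports were absent, the total length change would be Σ αᵢΔT Lᵢ = 16.2×10⁻⁶×154×700 + 1.8×10⁻⁶×154×725 + 12.3×10⁻⁶×154×850 = 3.557 mm.
The walls prevent any net length change, so an axial force P (same in every segment) develops. Compatibility: P · Σ Lᵢ/(AᵢEᵢ) = δ_free.
The series flexibility is Σ Lᵢ/(AᵢEᵢ) = 700/(925×191×10³) + 725/(700×148×10³) + 850/(775×203×10³) = 1.636×10⁻⁵ mm/N.
P = 3.557 / 1.636×10⁻⁵ = 217400 N = 217.4 kN, tensile.
σ_{steel} = P / A = 217400 / 775 = 280.5 MPa.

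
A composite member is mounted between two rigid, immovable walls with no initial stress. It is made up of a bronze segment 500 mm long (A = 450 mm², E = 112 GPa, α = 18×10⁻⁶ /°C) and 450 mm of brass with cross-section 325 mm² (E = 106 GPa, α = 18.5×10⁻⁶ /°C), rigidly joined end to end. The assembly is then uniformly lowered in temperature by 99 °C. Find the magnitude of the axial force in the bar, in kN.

P ≈ 74.6 kN (tensile)

With the walls removed the bar would change length by δ_free = Σ αᵢΔT Lᵢ = 18×10⁻⁶×99×500 + 18.5×10⁻⁶×99×450 = 1.715 mm.
Since the ends are fixed, an axial force P builds up, equal in every segment, with P · Σ Lᵢ/(AᵢEᵢ) = δ_free.
Σ Lᵢ/(AᵢEᵢ) = 500/(450×112×10³) + 450/(325×106×10³) = 2.298×10⁻⁵ mm/N.
P = 1.715 / 2.298×10⁻⁵ = 74630 N = 74.63 kN, tensile.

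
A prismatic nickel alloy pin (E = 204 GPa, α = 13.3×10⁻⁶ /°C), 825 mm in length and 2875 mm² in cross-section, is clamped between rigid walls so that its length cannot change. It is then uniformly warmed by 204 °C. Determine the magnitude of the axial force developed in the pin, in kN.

P ≈ 1590 kN (compressive)

With zero net strain, σ = E·αΔT = 204 GPa × 13.3×10⁻⁶ × 204 = 553.5 MPa.
P = AEαΔT = 2875 × 204×10³ × 13.3×10⁻⁶ × 204 = 1591 kN (compressive).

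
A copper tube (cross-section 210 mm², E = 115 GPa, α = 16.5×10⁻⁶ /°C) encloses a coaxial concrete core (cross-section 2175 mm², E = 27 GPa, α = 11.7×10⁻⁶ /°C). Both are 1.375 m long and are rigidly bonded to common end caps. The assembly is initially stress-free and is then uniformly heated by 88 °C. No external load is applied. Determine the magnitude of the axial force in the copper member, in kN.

P ≈ 7.23 kN (compressive in the copper)

Equilibrium of a rigid end plate with no external load gives equal and opposite internal forces ±P in the two members. Since α_{copper} > α_{concrete}, heating drives the copper into compression and the concrete into tension.
Setting the final lengths equal and cancelling L: (α₁ − α₂)ΔT = P/(A₁E₁) + P/(A₂E₂).
|α₁ − α₂|·ΔT = 4.8×10⁻⁶ × 88 = 0.0004224.
1/(A₁E₁) + 1/(A₂E₂) = 1/(210×115×10³) + 1/(2175×27×10³) = 5.844×10⁻⁸ N⁻¹.
P = 0.0004224 / 5.844×10⁻⁸ = 7228 N = 7.228 kN.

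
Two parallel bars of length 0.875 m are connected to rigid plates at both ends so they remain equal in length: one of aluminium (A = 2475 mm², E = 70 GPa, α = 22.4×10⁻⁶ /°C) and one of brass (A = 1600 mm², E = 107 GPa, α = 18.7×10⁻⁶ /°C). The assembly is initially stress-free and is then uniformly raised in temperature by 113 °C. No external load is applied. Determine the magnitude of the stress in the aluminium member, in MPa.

The aluminium has the larger α, so on heating it would change length more than the brass if both were free. The rigid plates force a common final length, so the aluminium is put into compression and the brass into tension, with equal and opposite forces P (no external load).
Setting the final lengths equal and cancelling L: (α₁ − α₂)ΔT = P/(A₁E₁) + P/(A₂E₂).
|α₁ − α₂|·ΔT = 3.7×10⁻⁶ × 113 = 0.0004181.
1/(A₁E₁) + 1/(A₂E₂) = 1/(2475×70×10³) + 1/(1600×107×10³) = 1.161×10⁻⁸ N⁻¹.
So P = 0.0004181 / 1.161×10⁻⁸ = 36 kN.
σ_{aluminium} = P/A₁ = 36000/2475 = 14.55 MPa, compressive.

σ ≈ 14.5 MPa (compressive)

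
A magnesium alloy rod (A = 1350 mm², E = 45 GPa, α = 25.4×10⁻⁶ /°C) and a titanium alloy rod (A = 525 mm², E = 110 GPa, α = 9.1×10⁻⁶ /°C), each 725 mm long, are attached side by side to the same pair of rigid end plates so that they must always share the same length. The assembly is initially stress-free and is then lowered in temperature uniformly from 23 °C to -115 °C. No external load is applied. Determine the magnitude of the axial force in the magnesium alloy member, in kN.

Both members must finish at the same length. With the larger α, the magnesium alloy tends to over-contract; the plates restrain it, putting the magnesium alloy in tension and the titanium alloy in compression. With no external load the two internal forces are equal and opposite, magnitude P.
Compatibility of the two members (thermal + elastic change equal): (α₁ − α₂)ΔT = P·[1/(A₁E₁) + 1/(A₂E₂)].
|α₁ − α₂|·ΔT = 16.3×10⁻⁶ × 138 = 0.002249.
1/(A₁E₁) + 1/(A₂E₂) = 1/(1350×45×10³) + 1/(525×110×10³) = 3.378×10⁻⁸ N⁻¹.
So P = 0.002249 / 3.378×10⁻⁸ = 66.6 kN.

P ≈ 66.6 kN (tensile in the magnesium alloy)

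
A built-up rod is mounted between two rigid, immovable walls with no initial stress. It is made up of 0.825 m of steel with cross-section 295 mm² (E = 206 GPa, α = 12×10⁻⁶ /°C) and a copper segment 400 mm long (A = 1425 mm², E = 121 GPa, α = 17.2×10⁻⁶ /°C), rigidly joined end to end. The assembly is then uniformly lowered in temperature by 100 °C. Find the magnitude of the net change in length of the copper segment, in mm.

|ΔL| ≈ 0.443 mm

If the supports were absent, the total length change would be Σ αᵢΔT Lᵢ = 12×10⁻⁶×100×825 + 17.2×10⁻⁶×100×400 = 1.678 mm.
The rigid supports impose zero overall length change; the single axial force P common to all segments must satisfy P Σ Lᵢ/(AᵢEᵢ) = δ_free.
The series flexibility is Σ Lᵢ/(AᵢEᵢ) = 825/(295×206×10³) + 400/(1425×121×10³) = 1.59×10⁻⁵ mm/N.
P = 1.678 / 1.59×10⁻⁵ = 105600 N = 105.6 kN, tensile.
For the copper segment, free thermal change = 17.2×10⁻⁶×100×400 = 0.688 mm and elastic change from P = 105600×400/(1425×121×10³) = 0.2449 mm; these oppose, so the net change is 0.443 mm (segment shortens).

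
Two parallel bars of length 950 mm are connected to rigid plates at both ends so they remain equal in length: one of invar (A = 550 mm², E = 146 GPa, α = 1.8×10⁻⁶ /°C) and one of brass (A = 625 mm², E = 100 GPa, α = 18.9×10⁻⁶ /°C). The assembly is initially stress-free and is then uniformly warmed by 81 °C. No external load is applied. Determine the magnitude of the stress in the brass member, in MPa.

Equilibrium of a rigid end plate with no external load gives equal and opposite internal forces ±P in the two members. Since α_{brass} > α_{invar}, heating drives the brass into compression and the invar into tension.
Setting the final lengths equal and cancelling L: (α₁ − α₂)ΔT = P/(A₁E₁) + P/(A₂E₂).
|α₁ − α₂|·ΔT = 17.1×10⁻⁶ × 81 = 0.001385.
1/(A₁E₁) + 1/(A₂E₂) = 1/(550×146×10³) + 1/(625×100×10³) = 2.845×10⁻⁸ N⁻¹.
So P = 0.001385 / 2.845×10⁻⁸ = 48.68 kN.
σ_{brass} = P/A₂ = 48680/625 = 77.89 MPa, compressive.

σ ≈ 77.9 MPa (compressive)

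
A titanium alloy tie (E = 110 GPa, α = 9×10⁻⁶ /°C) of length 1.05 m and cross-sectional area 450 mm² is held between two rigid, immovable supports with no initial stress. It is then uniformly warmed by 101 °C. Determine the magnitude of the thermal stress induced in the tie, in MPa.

σ ≈ 100 MPa (compressive)

The supports are rigid, so the total axial strain is zero. The restrained thermal strain is ε = αΔT = 9×10⁻⁶ × 101 = 909×10⁻⁶.
σ = EαΔT = 110×10³ × 9×10⁻⁶ × 101 = 99.99 MPa (compressive; the tie is trying to expand).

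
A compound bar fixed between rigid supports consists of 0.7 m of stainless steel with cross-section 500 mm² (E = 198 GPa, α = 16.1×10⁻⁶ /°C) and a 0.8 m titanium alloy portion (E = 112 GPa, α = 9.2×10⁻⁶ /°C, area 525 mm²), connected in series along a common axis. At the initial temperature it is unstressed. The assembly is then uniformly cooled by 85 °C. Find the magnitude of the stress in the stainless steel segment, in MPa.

σ ≈ 153 MPa (tensile)

Free thermal contraction of the whole bar: Σ αᵢΔT Lᵢ = 16.1×10⁻⁶×85×700 + 9.2×10⁻⁶×85×800 = 1.584 mm.
Since the ends are fixed, an axial force P builds up, equal in every segment, with P · Σ Lᵢ/(AᵢEᵢ) = δ_free.
Σ Lᵢ/(AᵢEᵢ) = 700/(500×198×10³) + 800/(525×112×10³) = 2.068×10⁻⁵ mm/N.
So P = 1.584 / 2.068×10⁻⁵ = 76.59 kN, tensile.
σ_{stainless steel} = P / A = 76590 / 500 = 153.2 MPa.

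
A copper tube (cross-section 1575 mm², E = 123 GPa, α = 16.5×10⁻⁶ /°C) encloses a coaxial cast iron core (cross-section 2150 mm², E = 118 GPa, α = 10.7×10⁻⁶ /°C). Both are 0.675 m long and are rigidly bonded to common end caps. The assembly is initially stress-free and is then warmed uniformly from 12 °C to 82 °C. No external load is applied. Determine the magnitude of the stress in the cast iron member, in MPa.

Both members must finish at the same length. With the larger α, the copper tends to over-expand; the plates restrain it, putting the copper in compression and the cast iron in tension. With no external load the two internal forces are equal and opposite, magnitude P.
Equating the net (thermal + elastic) strains gives |α₁ − α₂|·ΔT = P·[1/(A₁E₁) + 1/(A₂E₂)].
|α₁ − α₂|·ΔT = 5.8×10⁻⁶ × 70 = 0.000406.
1/(A₁E₁) + 1/(A₂E₂) = 1/(1575×123×10³) + 1/(2150×118×10³) = 9.104×10⁻⁹ N⁻¹.
P = 0.000406 / 9.104×10⁻⁹ = 44600 N = 44.6 kN.
σ_{cast iron} = P/A₂ = 44600/2150 = 20.74 MPa, tensile.

σ ≈ 20.7 MPa (tensile)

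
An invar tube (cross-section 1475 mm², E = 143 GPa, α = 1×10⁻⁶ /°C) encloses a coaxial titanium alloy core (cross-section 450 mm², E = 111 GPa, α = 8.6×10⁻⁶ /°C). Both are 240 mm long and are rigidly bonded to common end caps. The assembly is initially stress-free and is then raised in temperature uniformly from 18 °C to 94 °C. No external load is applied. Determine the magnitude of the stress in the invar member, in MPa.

σ ≈ 15.8 MPa (tensile)

The titanium alloy has the larger α, so on heating it would change length more than the invar if both were free. The rigid plates force a common final length, so the titanium alloy is put into compression and the invar into tension, with equal and opposite forces P (no external load).
Compatibility of the two members (thermal + elastic change equal): (α₁ − α₂)ΔT = P·[1/(A₁E₁) + 1/(A₂E₂)].
|α₁ − α₂|·ΔT = 7.6×10⁻⁶ × 76 = 0.0005776.
1/(A₁E₁) + 1/(A₂E₂) = 1/(1475×143×10³) + 1/(450×111×10³) = 2.476×10⁻⁸ N⁻¹.
So P = 0.0005776 / 2.476×10⁻⁸ = 23.33 kN.
σ_{invar} = P/A₁ = 23330/1475 = 15.81 MPa, tensile.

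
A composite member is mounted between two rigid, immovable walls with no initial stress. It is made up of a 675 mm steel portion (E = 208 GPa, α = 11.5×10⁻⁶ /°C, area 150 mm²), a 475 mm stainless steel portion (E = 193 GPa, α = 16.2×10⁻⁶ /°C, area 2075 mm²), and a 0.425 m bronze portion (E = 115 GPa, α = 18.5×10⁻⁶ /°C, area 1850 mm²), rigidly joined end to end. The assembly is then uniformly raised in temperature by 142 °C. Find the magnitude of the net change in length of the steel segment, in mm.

|ΔL| ≈ 1.78 mm

Free thermal expansion of the whole bar: Σ αᵢΔT Lᵢ = 11.5×10⁻⁶×142×675 + 16.2×10⁻⁶×142×475 + 18.5×10⁻⁶×142×425 = 3.311 mm.
Since the ends are fixed, an axial force P builds up, equal in every segment, with P · Σ Lᵢ/(AᵢEᵢ) = δ_free.
Σ Lᵢ/(AᵢEᵢ) = 675/(150×208×10³) + 475/(2075×193×10³) + 425/(1850×115×10³) = 2.482×10⁻⁵ mm/N.
Hence P = δ_free / Σ(L/AE) = 3.311/2.482×10⁻⁵ = 133.4 kN (compressive).
For the steel segment, free thermal change = 11.5×10⁻⁶×142×675 = 1.102 mm and elastic change from P = 133400×675/(150×208×10³) = 2.887 mm; these oppose, so the net change is 1.78 mm (segment shortens).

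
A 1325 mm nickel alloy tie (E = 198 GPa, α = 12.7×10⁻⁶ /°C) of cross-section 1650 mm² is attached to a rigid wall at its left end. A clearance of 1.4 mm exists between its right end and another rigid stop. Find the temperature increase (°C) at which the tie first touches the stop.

ΔT ≈ 83.2 °C

The gap closes when αΔT L = 1.4 mm, since the tie is still unstressed at that instant.
ΔT = 1.4 / (12.7×10⁻⁶ × 1325) = 83.2 °C.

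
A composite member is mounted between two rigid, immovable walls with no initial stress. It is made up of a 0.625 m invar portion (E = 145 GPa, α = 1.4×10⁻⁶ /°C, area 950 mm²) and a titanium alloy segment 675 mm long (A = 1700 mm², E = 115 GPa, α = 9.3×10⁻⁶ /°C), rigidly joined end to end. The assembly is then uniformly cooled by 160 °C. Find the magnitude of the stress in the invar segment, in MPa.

σ ≈ 151 MPa (tensile)

With the walls removed the bar would change length by δ_free = Σ αᵢΔT Lᵢ = 1.4×10⁻⁶×160×625 + 9.3×10⁻⁶×160×675 = 1.144 mm.
Since the ends are fixed, an axial force P builds up, equal in every segment, with P · Σ Lᵢ/(AᵢEᵢ) = δ_free.
The series flexibility is Σ Lᵢ/(AᵢEᵢ) = 625/(950×145×10³) + 675/(1700×115×10³) = 7.99×10⁻⁶ mm/N.
So P = 1.144 / 7.99×10⁻⁶ = 143.2 kN, tensile.
σ_{invar} = P / A = 143200 / 950 = 150.8 MPa.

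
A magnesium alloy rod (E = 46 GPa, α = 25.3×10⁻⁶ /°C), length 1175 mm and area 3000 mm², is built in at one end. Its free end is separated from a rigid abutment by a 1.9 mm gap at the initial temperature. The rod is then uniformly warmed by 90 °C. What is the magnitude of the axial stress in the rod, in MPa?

Unrestrained expansion: δ_free = αΔT L = 25.3×10⁻⁶ × 90 × 1175 = 2.675 mm.
After closing the 1.9 mm clearance, 2.675 − 1.9 = 0.7755 mm of expansion remains to be suppressed by the wall.
So σ = E(δ_free − g)/L = 46×10³ × 0.7755/1175 = 30.36 MPa.

σ ≈ 30.4 MPa (compressive)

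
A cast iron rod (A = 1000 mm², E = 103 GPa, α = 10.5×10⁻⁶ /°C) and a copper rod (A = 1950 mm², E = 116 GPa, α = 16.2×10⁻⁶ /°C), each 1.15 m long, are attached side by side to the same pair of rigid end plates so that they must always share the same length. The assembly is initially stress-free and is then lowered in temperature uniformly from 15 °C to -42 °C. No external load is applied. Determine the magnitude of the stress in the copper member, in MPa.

σ ≈ 11.8 MPa (tensile)

Both members must finish at the same length. With the larger α, the copper tends to over-contract; the plates restrain it, putting the copper in tension and the cast iron in compression. With no external load the two internal forces are equal and opposite, magnitude P.
Setting the final lengths equal and cancelling L: (α₁ − α₂)ΔT = P/(A₁E₁) + P/(A₂E₂).
|α₁ − α₂|·ΔT = 5.7×10⁻⁶ × 57 = 0.0003249.
1/(A₁E₁) + 1/(A₂E₂) = 1/(1000×103×10³) + 1/(1950×116×10³) = 1.413×10⁻⁸ N⁻¹.
So P = 0.0003249 / 1.413×10⁻⁸ = 22.99 kN.
σ_{copper} = P/A₂ = 22990/1950 = 11.79 MPa, tensile.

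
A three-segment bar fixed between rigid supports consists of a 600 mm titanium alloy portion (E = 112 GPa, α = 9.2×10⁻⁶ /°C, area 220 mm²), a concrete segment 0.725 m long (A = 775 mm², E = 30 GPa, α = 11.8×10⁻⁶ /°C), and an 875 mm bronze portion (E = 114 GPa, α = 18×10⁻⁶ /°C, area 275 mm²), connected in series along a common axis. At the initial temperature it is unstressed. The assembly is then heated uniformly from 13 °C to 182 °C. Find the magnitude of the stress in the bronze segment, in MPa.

σ ≈ 220 MPa (compressive)

Free thermal expansion of the whole bar: Σ αᵢΔT Lᵢ = 9.2×10⁻⁶×169×600 + 11.8×10⁻⁶×169×725 + 18×10⁻⁶×169×875 = 5.04 mm.
The walls prevent any net length change, so an axial force P (same in every segment) develops. Compatibility: P · Σ Lᵢ/(AᵢEᵢ) = δ_free.
Σ Lᵢ/(AᵢEᵢ) = 600/(220×112×10³) + 725/(775×30×10³) + 875/(275×114×10³) = 8.344×10⁻⁵ mm/N.
P = 5.04 / 8.344×10⁻⁵ = 60400 N = 60.4 kN, compressive.
σ_{bronze} = P / A = 60400 / 275 = 219.7 MPa.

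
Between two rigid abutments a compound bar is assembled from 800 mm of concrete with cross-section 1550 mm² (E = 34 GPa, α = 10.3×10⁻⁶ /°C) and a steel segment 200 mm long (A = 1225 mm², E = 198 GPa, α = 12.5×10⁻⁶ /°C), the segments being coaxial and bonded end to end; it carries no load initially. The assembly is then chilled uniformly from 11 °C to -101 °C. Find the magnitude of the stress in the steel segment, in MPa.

σ ≈ 61.4 MPa (tensile)

If the supports were absent, the total length change would be Σ αᵢΔT Lᵢ = 10.3×10⁻⁶×112×800 + 12.5×10⁻⁶×112×200 = 1.203 mm.
Since the ends are fixed, an axial force P builds up, equal in every segment, with P · Σ Lᵢ/(AᵢEᵢ) = δ_free.
The series flexibility is Σ Lᵢ/(AᵢEᵢ) = 800/(1550×34×10³) + 200/(1225×198×10³) = 1.6×10⁻⁵ mm/N.
Hence P = δ_free / Σ(L/AE) = 1.203/1.6×10⁻⁵ = 75.16 kN (tensile).
σ_{steel} = P / A = 75160 / 1225 = 61.35 MPa.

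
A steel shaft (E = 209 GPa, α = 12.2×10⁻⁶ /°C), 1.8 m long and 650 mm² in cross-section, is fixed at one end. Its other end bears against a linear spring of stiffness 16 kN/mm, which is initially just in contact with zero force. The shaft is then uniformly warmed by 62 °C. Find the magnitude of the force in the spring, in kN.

P ≈ 18 kN

The unrestrained thermal change is αΔT L = 12.2×10⁻⁶ × 62 × 1800 = 1.362 mm.
Let P be the compressive force at the spring. The shaft shortens elastically by PL/(AE) and the spring compresses by P/k; together these equal δ_free.
So P = δ_free / [L/(AE) + 1/k] = 1.362 / [ 1800/(650×209×10³) + 1/(16×10³) ].
P = 1.362 / 7.575×10⁻⁵ = 17970 N.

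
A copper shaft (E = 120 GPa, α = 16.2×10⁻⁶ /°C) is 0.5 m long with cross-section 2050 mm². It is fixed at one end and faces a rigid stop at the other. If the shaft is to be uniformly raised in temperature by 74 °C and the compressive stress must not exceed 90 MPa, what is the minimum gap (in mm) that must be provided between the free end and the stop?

Free expansion if unrestrained: δ_free = αΔT L = 16.2×10⁻⁶ × 74 × 500 = 0.5994 mm.
At the allowable stress the elastic shortening the wall may impose is σL/E = 90 × 500 / (120×10³) = 0.375 mm.
The gap must absorb the remainder: g_min = 0.5994 − 0.375 = 0.2244 mm.

g ≈ 0.224 mm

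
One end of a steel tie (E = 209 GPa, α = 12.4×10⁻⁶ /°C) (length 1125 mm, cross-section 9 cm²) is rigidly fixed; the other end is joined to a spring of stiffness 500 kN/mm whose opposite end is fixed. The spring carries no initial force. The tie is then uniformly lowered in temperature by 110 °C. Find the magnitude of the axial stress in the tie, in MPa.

σ ≈ 214 MPa (tensile)

Free thermal contraction: δ_free = αΔT L = 12.4×10⁻⁶ × 110 × 1125 = 1.534 mm.
With a force P in the spring, the elastic change of the tie is PL/(AE) and that of the spring is P/k; compatibility requires their sum to equal δ_free.
P [ L/(AE) + 1/k ] = δ_free → P [ 1125/(900×209×10³) + 1/(500×10³) ] = 1.534.
P = 1.534 / 7.981×10⁻⁶ = 192300 N.
σ = P/A = 192300/900 = 213.6 MPa.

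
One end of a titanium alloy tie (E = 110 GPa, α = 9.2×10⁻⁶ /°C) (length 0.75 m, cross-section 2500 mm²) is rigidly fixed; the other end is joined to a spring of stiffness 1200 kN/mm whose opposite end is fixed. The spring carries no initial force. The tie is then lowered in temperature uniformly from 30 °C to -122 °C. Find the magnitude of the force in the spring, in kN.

P ≈ 295 kN

If the spring were absent the tie would shorten by αΔT L = 9.2×10⁻⁶ × 152 × 750 = 1.049 mm.
Let P be the tensile force in the spring. The tie extends elastically by PL/(AE) and the spring stretches by P/k; together these equal δ_free.
P [ L/(AE) + 1/k ] = δ_free → P [ 750/(2500×110×10³) + 1/(1200×10³) ] = 1.049.
P = 1.049 / 3.561×10⁻⁶ = 294600 N.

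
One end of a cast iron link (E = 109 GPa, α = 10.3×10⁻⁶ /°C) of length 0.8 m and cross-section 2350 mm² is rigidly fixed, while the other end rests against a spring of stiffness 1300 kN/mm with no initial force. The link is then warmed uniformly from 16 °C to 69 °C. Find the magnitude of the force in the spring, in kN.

If the spring were absent the link would lengthen by αΔT L = 10.3×10⁻⁶ × 53 × 800 = 0.4367 mm.
With a force P in the spring, the elastic change of the link is PL/(AE) and that of the spring is P/k; compatibility requires their sum to equal δ_free.
P [ L/(AE) + 1/k ] = δ_free → P [ 800/(2350×109×10³) + 1/(1300×10³) ] = 0.4367.
P = 0.4367 / 3.892×10⁻⁶ = 112200 N.

P ≈ 112 kN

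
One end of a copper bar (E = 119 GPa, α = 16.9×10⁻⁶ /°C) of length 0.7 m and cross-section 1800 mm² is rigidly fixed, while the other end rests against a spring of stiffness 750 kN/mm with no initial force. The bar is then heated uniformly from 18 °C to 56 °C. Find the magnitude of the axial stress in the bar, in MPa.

If the spring were absent the bar would lengthen by αΔT L = 16.9×10⁻⁶ × 38 × 700 = 0.4495 mm.
Let P be the compressive force at the spring. The bar shortens elastically by PL/(AE) and the spring compresses by P/k; together these equal δ_free.
P [ L/(AE) + 1/k ] = δ_free → P [ 700/(1800×119×10³) + 1/(750×10³) ] = 0.4495.
P = 0.4495 / 4.601×10⁻⁶ = 97700 N.
σ = P/A = 97700/1800 = 54.28 MPa.

σ ≈ 54.3 MPa (compressive)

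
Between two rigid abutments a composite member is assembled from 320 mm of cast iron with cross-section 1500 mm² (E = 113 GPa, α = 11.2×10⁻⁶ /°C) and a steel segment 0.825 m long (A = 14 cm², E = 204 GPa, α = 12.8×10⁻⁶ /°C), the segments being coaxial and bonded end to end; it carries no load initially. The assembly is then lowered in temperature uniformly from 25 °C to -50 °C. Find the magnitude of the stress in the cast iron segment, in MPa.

σ ≈ 148 MPa (tensile)

If the supports were absent, the total length change would be Σ αᵢΔT Lᵢ = 11.2×10⁻⁶×75×320 + 12.8×10⁻⁶×75×825 = 1.061 mm.
Since the ends are fixed, an axial force P builds up, equal in every segment, with P · Σ Lᵢ/(AᵢEᵢ) = δ_free.
The series flexibility is Σ Lᵢ/(AᵢEᵢ) = 320/(1500×113×10³) + 825/(1400×204×10³) = 4.777×10⁻⁶ mm/N.
P = 1.061 / 4.777×10⁻⁶ = 222100 N = 222.1 kN, tensile.
σ_{cast iron} = P / A = 222100 / 1500 = 148.1 MPa.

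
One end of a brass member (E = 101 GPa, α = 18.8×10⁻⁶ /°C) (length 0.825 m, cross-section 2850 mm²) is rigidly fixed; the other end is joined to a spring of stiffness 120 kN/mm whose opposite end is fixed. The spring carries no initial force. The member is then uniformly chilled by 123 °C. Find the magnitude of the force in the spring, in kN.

P ≈ 170 kN

If the spring were absent the member would shorten by αΔT L = 18.8×10⁻⁶ × 123 × 825 = 1.908 mm.
Let P be the tensile force in the spring. The member extends elastically by PL/(AE) and the spring stretches by P/k; together these equal δ_free.
P [ L/(AE) + 1/k ] = δ_free → P [ 825/(2850×101×10³) + 1/(120×10³) ] = 1.908.
P = 1.908 / 1.12×10⁻⁵ = 170300 N.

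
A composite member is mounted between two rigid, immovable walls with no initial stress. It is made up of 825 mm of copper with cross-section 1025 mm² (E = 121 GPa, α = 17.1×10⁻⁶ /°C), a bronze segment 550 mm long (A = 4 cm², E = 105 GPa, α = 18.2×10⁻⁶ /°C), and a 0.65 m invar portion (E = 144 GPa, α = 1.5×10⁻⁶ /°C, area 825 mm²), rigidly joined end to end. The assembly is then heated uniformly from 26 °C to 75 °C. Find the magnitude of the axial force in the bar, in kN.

P ≈ 48.8 kN (compressive)

Free thermal expansion of the whole bar: Σ αᵢΔT Lᵢ = 17.1×10⁻⁶×49×825 + 18.2×10⁻⁶×49×550 + 1.5×10⁻⁶×49×650 = 1.23 mm.
The rigid supports impose zero overall length change; the single axial force P common to all segments must satisfy P Σ Lᵢ/(AᵢEᵢ) = δ_free.
The series flexibility is Σ Lᵢ/(AᵢEᵢ) = 825/(1025×121×10³) + 550/(400×105×10³) + 650/(825×144×10³) = 2.522×10⁻⁵ mm/N.
So P = 1.23 / 2.522×10⁻⁵ = 48.76 kN, compressive.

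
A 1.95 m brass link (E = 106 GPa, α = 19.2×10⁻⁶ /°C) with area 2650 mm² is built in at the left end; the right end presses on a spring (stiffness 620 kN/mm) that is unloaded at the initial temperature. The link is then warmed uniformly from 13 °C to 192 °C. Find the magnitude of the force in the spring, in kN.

If the spring were absent the link would lengthen by αΔT L = 19.2×10⁻⁶ × 179 × 1950 = 6.702 mm.
Let P be the compressive force at the spring. The link shortens elastically by PL/(AE) and the spring compresses by P/k; together these equal δ_free.
P [ L/(AE) + 1/k ] = δ_free → P [ 1950/(2650×106×10³) + 1/(620×10³) ] = 6.702.
P = 6.702 / 8.555×10⁻⁶ = 783400 N.

P ≈ 783 kN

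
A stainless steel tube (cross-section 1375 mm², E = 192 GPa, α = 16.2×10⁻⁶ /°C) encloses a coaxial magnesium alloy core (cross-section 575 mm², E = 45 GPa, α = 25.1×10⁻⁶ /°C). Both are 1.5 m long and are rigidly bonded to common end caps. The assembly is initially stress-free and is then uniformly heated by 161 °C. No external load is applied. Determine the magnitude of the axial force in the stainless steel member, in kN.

P ≈ 33.8 kN (tensile in the stainless steel)

The magnesium alloy has the larger α, so on heating it would change length more than the stainless steel if both were free. The rigid plates force a common final length, so the magnesium alloy is put into compression and the stainless steel into tension, with equal and opposite forces P (no external load).
Equating the net (thermal + elastic) strains gives |α₁ − α₂|·ΔT = P·[1/(A₁E₁) + 1/(A₂E₂)].
|α₁ − α₂|·ΔT = 8.9×10⁻⁶ × 161 = 0.001433.
1/(A₁E₁) + 1/(A₂E₂) = 1/(1375×192×10³) + 1/(575×45×10³) = 4.244×10⁻⁸ N⁻¹.
P = 0.001433 / 4.244×10⁻⁸ = 33770 N = 33.77 kN.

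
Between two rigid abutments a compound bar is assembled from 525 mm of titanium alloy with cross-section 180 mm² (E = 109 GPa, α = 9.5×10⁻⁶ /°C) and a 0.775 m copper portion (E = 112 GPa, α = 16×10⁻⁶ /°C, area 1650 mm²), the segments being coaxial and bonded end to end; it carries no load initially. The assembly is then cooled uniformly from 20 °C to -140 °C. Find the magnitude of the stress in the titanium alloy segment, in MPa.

σ ≈ 499 MPa (tensile)

Free thermal contraction of the whole bar: Σ αᵢΔT Lᵢ = 9.5×10⁻⁶×160×525 + 16×10⁻⁶×160×775 = 2.782 mm.
Since the ends are fixed, an axial force P builds up, equal in every segment, with P · Σ Lᵢ/(AᵢEᵢ) = δ_free.
Σ Lᵢ/(AᵢEᵢ) = 525/(180×109×10³) + 775/(1650×112×10³) = 3.095×10⁻⁵ mm/N.
P = 2.782 / 3.095×10⁻⁵ = 89880 N = 89.88 kN, tensile.
σ_{titanium alloy} = P / A = 89880 / 180 = 499.3 MPa.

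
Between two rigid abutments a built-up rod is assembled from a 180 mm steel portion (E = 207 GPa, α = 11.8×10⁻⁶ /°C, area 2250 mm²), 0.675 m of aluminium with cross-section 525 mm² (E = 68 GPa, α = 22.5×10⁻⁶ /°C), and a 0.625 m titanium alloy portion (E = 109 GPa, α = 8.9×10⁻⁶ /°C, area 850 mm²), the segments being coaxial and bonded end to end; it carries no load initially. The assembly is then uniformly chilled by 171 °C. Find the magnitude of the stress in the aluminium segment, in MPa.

σ ≈ 286 MPa (tensile)

Free thermal contraction of the whole bar: Σ αᵢΔT Lᵢ = 11.8×10⁻⁶×171×180 + 22.5×10⁻⁶×171×675 + 8.9×10⁻⁶×171×625 = 3.911 mm.
The rigid supports impose zero overall length change; the single axial force P common to all segments must satisfy P Σ Lᵢ/(AᵢEᵢ) = δ_free.
The series flexibility is Σ Lᵢ/(AᵢEᵢ) = 180/(2250×207×10³) + 675/(525×68×10³) + 625/(850×109×10³) = 2.604×10⁻⁵ mm/N.
P = 3.911 / 2.604×10⁻⁵ = 150200 N = 150.2 kN, tensile.
σ_{aluminium} = P / A = 150200 / 525 = 286.1 MPa.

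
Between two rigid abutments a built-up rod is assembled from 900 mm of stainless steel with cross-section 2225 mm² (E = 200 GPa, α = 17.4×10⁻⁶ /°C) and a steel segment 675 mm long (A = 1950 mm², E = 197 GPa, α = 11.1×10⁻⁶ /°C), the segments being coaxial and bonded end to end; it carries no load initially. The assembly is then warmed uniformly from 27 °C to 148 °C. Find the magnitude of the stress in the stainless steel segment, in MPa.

With the walls removed the bar would change length by δ_free = Σ αᵢΔT Lᵢ = 17.4×10⁻⁶×121×900 + 11.1×10⁻⁶×121×675 = 2.801 mm.
Since the ends are fixed, an axial force P builds up, equal in every segment, with P · Σ Lᵢ/(AᵢEᵢ) = δ_free.
Σ Lᵢ/(AᵢEᵢ) = 900/(2225×200×10³) + 675/(1950×197×10³) = 3.78×10⁻⁶ mm/N.
Hence P = δ_free / Σ(L/AE) = 2.801/3.78×10⁻⁶ = 741.2 kN (compressive).
σ_{stainless steel} = P / A = 741200 / 2225 = 333.1 MPa.

σ ≈ 333 MPa (compressive)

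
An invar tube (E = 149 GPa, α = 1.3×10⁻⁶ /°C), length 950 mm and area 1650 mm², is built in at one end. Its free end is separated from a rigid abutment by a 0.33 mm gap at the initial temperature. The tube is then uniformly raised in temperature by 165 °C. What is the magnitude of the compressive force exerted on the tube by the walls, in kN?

P ≈ 0 kN

Unrestrained expansion: δ_free = αΔT L = 1.3×10⁻⁶ × 165 × 950 = 0.2038 mm.
This is smaller than the 0.33 mm clearance, so the tube expands freely without reaching the stop — the stress is zero.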